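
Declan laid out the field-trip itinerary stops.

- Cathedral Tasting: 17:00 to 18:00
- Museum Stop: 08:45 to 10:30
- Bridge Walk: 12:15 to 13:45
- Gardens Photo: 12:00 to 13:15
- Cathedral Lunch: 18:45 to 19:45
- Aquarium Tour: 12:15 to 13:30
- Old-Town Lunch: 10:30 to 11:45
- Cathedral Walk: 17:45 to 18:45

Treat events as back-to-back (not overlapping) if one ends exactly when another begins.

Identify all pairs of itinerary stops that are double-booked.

Aquarium Tour & Bridge Walk, Aquarium Tour & Gardens Photo, Bridge Walk & Gardens Photo, Cathedral Tasting & Cathedral Walk

Sorted by start: Museum Stop, Old-Town Lunch, Gardens Photo, Bridge Walk, Aquarium Tour, Cathedral Tasting, Cathedral Walk, Cathedral Lunch.
Old-Town Lunch starts exactly when Museum Stop ends (back-to-back, no overlap), so nothing later overlaps Museum Stop either.
Gardens Photo starts after Old-Town Lunch ends, so nothing later overlaps Old-Town Lunch either.
Bridge Walk starts before Gardens Photo ends → Gardens Photo and Bridge Walk overlap.
Aquarium Tour starts before Gardens Photo ends → Gardens Photo and Aquarium Tour overlap.
Cathedral Tasting starts after Gardens Photo ends, so nothing later overlaps Gardens Photo either.
Aquarium Tour starts before Bridge Walk ends → Bridge Walk and Aquarium Tour overlap.
Cathedral Tasting starts after Bridge Walk ends, so nothing later overlaps Bridge Walk either.
Cathedral Tasting starts after Aquarium Tour ends, so nothing later overlaps Aquarium Tour either.
Cathedral Walk starts before Cathedral Tasting ends → Cathedral Tasting and Cathedral Walk overlap.
Cathedral Lunch starts after Cathedral Tasting ends.
Cathedral Lunch starts exactly when Cathedral Walk ends (back-to-back, no overlap).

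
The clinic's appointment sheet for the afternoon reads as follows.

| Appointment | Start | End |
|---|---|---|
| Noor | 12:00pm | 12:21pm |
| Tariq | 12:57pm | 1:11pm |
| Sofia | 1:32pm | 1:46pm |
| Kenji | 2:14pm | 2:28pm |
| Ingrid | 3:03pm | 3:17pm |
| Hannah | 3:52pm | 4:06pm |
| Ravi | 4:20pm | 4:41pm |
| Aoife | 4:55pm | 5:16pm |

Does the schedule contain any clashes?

No

Two intervals overlap when each starts before the other ends.
Sorted by start: Noor, Tariq, Sofia, Kenji, Ingrid, Hannah, Ravi, Aoife.
Tariq starts after Noor ends, so Noor has no further overlaps.
Sofia starts after Tariq ends, so Tariq has no further overlaps.
Kenji starts after Sofia ends, so Sofia has no further overlaps.
Ingrid starts after Kenji ends, so Kenji has no further overlaps.
Hannah starts after Ingrid ends, so Ingrid has no further overlaps.
Ravi starts after Hannah ends, so Hannah has no further overlaps.
Aoife starts after Ravi ends.
Every pair is clear; the schedule has no overlaps.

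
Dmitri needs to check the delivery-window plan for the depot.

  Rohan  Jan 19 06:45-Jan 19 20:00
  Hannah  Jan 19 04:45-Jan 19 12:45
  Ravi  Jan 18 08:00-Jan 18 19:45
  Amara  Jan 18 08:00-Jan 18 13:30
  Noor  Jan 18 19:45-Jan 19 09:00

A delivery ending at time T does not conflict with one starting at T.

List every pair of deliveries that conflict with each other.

Sorted by start: Amara, Ravi, Noor, Hannah, Rohan.
Ravi starts before Amara ends → Amara and Ravi overlap.
Noor starts after Amara ends, so Amara has no further overlaps.
Noor starts exactly when Ravi ends (back-to-back, no overlap), so Ravi has no further overlaps.
Hannah starts before Noor ends → Noor and Hannah overlap.
Rohan starts before Noor ends → Noor and Rohan overlap.
Rohan starts before Hannah ends → Hannah and Rohan overlap.

Amara & Ravi, Hannah & Noor, Hannah & Rohan, Noor & Rohan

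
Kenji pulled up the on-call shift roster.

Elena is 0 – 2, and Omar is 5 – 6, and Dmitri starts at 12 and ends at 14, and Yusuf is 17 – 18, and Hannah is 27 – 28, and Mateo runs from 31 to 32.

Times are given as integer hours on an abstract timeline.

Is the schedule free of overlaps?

Sorted by start: Elena, Omar, Dmitri, Yusuf, Hannah, Mateo.
Omar starts after Elena ends, so Elena has no further overlaps.
Dmitri starts after Omar ends, so Omar has no further overlaps.
Yusuf starts after Dmitri ends, so Dmitri has no further overlaps.
Hannah starts after Yusuf ends, so Yusuf has no further overlaps.
Mateo starts after Hannah ends.
Every pair is clear; the schedule has no overlaps.

Yes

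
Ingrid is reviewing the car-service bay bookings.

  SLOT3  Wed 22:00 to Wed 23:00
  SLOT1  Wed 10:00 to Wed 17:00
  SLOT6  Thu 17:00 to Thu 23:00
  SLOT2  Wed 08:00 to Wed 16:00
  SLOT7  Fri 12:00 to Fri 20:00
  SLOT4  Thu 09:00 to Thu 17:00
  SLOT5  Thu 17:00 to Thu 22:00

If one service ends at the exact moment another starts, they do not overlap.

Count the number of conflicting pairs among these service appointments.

2

Check each pair: they overlap iff neither finishes before the other starts.
Sorted by start: SLOT2, SLOT1, SLOT3, SLOT4, SLOT5, SLOT6, SLOT7.
SLOT1 starts before SLOT2 ends → SLOT2 and SLOT1 overlap.
SLOT3 starts after SLOT2 ends; SLOT2 is clear from here.
SLOT3 starts after SLOT1 ends; SLOT1 is clear from here.
SLOT4 starts after SLOT3 ends; SLOT3 is clear from here.
SLOT5 starts exactly when SLOT4 ends (back-to-back, no overlap); SLOT4 is clear from here.
SLOT6 starts before SLOT5 ends → SLOT5 and SLOT6 overlap.
SLOT7 starts after SLOT5 ends.
SLOT7 starts after SLOT6 ends.
Overlapping pairs: SLOT1 & SLOT2, SLOT5 & SLOT6 — 2 in total.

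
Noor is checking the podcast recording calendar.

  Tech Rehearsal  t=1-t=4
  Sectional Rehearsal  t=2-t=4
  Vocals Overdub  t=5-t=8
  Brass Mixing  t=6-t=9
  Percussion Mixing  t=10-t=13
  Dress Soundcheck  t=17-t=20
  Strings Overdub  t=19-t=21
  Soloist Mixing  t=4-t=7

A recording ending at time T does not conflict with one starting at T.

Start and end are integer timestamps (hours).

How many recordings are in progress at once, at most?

3

Sweep the timeline, counting +1 at each start and −1 at each end (ends before starts at a tie):
t=1 start Tech Rehearsal → 1
t=2 start Sectional Rehearsal → 2
t=4 end Sectional Rehearsal → 1
t=4 end Tech Rehearsal → 0
t=4 start Soloist Mixing → 1
t=5 start Vocals Overdub → 2
t=6 start Brass Mixing → 3
t=7 end Soloist Mixing → 2
t=8 end Vocals Overdub → 1
t=9 end Brass Mixing → 0
t=10 start Percussion Mixing → 1
t=13 end Percussion Mixing → 0
t=17 start Dress Soundcheck → 1
t=19 start Strings Overdub → 2
t=20 end Dress Soundcheck → 1
t=21 end Strings Overdub → 0
Peak is 3, at t=6 (Brass Mixing, Soloist Mixing, Vocals Overdub).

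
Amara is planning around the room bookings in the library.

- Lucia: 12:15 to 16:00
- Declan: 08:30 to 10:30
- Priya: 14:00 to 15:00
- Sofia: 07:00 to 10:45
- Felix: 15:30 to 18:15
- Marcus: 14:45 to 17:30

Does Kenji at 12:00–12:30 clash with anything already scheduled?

Yes — it overlaps Lucia

Sofia: ends 10:45 at or before Kenji starts 12:00 → clear.
Declan: ends 10:30 at or before Kenji starts 12:00 → clear.
Lucia: starts 12:15 before Kenji ends 12:30, and ends 16:00 after Kenji starts 12:00 → overlap.
Priya: starts 14:00 at or after Kenji ends 12:30 → clear.
Marcus: starts 14:45 at or after Kenji ends 12:30 → clear.
Felix: starts 15:30 at or after Kenji ends 12:30 → clear.
Kenji overlaps Lucia.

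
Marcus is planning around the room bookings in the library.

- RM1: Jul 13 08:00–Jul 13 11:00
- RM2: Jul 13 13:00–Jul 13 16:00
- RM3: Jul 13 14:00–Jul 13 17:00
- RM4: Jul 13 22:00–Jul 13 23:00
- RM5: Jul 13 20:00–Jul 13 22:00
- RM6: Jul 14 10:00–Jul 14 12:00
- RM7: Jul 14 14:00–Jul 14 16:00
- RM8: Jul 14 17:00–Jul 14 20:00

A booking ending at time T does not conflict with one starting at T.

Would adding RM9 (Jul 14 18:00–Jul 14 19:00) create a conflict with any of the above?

RM1: ends Jul 13 11:00 at or before RM9 starts Jul 14 18:00 → clear.
RM2: ends Jul 13 16:00 at or before RM9 starts Jul 14 18:00 → clear.
RM3: ends Jul 13 17:00 at or before RM9 starts Jul 14 18:00 → clear.
RM5: ends Jul 13 22:00 at or before RM9 starts Jul 14 18:00 → clear.
RM4: ends Jul 13 23:00 at or before RM9 starts Jul 14 18:00 → clear.
RM6: ends Jul 14 12:00 at or before RM9 starts Jul 14 18:00 → clear.
RM7: ends Jul 14 16:00 at or before RM9 starts Jul 14 18:00 → clear.
RM8: starts Jul 14 17:00 before RM9 ends Jul 14 19:00, and ends Jul 14 20:00 after RM9 starts Jul 14 18:00 → overlap.
RM9 overlaps RM8.

Yes — it overlaps RM8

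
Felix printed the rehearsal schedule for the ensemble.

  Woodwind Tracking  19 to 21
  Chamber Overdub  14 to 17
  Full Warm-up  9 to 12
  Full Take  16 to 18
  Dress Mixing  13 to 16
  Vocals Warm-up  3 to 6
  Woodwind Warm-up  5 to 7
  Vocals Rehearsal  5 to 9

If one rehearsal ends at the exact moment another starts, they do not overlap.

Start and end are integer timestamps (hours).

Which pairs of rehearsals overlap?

Sorted by start: Vocals Warm-up, Woodwind Warm-up, Vocals Rehearsal, Full Warm-up, Dress Mixing, Chamber Overdub, Full Take, Woodwind Tracking.
Woodwind Warm-up starts before Vocals Warm-up ends → Vocals Warm-up and Woodwind Warm-up overlap.
Vocals Rehearsal starts before Vocals Warm-up ends → Vocals Warm-up and Vocals Rehearsal overlap.
Full Warm-up starts after Vocals Warm-up ends, so Vocals Warm-up has no further overlaps.
Vocals Rehearsal starts before Woodwind Warm-up ends → Woodwind Warm-up and Vocals Rehearsal overlap.
Full Warm-up starts after Woodwind Warm-up ends, so Woodwind Warm-up has no further overlaps.
Full Warm-up starts exactly when Vocals Rehearsal ends (back-to-back, no overlap), so Vocals Rehearsal has no further overlaps.
Dress Mixing starts after Full Warm-up ends, so Full Warm-up has no further overlaps.
Chamber Overdub starts before Dress Mixing ends → Dress Mixing and Chamber Overdub overlap.
Full Take starts exactly when Dress Mixing ends (back-to-back, no overlap), so Dress Mixing has no further overlaps.
Full Take starts before Chamber Overdub ends → Chamber Overdub and Full Take overlap.
Woodwind Tracking starts after Chamber Overdub ends.
Woodwind Tracking starts after Full Take ends.

Chamber Overdub & Dress Mixing, Chamber Overdub & Full Take, Vocals Rehearsal & Vocals Warm-up, Vocals Rehearsal & Woodwind Warm-up, Vocals Warm-up & Woodwind Warm-up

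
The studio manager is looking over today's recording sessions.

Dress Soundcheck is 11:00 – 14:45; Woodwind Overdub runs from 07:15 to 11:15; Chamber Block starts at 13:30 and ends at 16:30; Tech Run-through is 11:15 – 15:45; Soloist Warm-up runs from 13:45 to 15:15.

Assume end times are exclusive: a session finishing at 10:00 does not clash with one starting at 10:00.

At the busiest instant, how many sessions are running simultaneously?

4

Walk through starts and ends in time order (an end at T is processed before a start at T):
07:15 start Woodwind Overdub → 1
11:00 start Dress Soundcheck → 2
11:15 end Woodwind Overdub → 1
11:15 start Tech Run-through → 2
13:30 start Chamber Block → 3
13:45 start Soloist Warm-up → 4
14:45 end Dress Soundcheck → 3
15:15 end Soloist Warm-up → 2
15:45 end Tech Run-through → 1
16:30 end Chamber Block → 0
Peak is 4, at 13:45 (Chamber Block, Dress Soundcheck, Soloist Warm-up, Tech Run-through).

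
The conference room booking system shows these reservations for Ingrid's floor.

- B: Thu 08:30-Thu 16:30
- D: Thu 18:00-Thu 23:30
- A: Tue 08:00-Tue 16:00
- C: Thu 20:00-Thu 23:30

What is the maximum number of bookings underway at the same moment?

Sort all start/end points and keep a running count:
Tue 08:00 start A → 1
Tue 16:00 end A → 0
Thu 08:30 start B → 1
Thu 16:30 end B → 0
Thu 18:00 start D → 1
Thu 20:00 start C → 2
Thu 23:30 end C → 1
Thu 23:30 end D → 0
Peak is 2, at Thu 20:00 (C, D).

2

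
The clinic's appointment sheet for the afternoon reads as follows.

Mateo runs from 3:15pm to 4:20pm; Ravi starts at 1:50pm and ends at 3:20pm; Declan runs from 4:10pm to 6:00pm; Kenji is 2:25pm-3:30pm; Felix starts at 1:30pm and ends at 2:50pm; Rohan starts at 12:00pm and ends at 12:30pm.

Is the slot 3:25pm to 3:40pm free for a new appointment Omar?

No — it overlaps Kenji, Mateo

Rohan: ends 12:30pm at or before Omar starts 3:25pm → clear.
Felix: ends 2:50pm at or before Omar starts 3:25pm → clear.
Ravi: ends 3:20pm at or before Omar starts 3:25pm → clear.
Kenji: starts 2:25pm before Omar ends 3:40pm, and ends 3:30pm after Omar starts 3:25pm → overlap.
Mateo: starts 3:15pm before Omar ends 3:40pm, and ends 4:20pm after Omar starts 3:25pm → overlap.
Declan: starts 4:10pm at or after Omar ends 3:40pm → clear.
Omar overlaps Kenji, Mateo.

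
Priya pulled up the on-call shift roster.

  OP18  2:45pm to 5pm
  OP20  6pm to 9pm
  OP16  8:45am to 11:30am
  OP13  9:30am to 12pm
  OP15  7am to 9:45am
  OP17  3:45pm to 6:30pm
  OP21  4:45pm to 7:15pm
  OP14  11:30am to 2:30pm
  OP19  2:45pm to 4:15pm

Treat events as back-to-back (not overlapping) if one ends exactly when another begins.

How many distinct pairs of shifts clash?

11

Sorted by start: OP15, OP16, OP13, OP14, OP18, OP19, OP17, OP21, OP20.
OP16 starts before OP15 ends → OP15 and OP16 overlap.
OP13 starts before OP15 ends → OP15 and OP13 overlap.
OP14 starts after OP15 ends — done with OP15.
OP13 starts before OP16 ends → OP16 and OP13 overlap.
OP14 starts exactly when OP16 ends (back-to-back, no overlap) — done with OP16.
OP14 starts before OP13 ends → OP13 and OP14 overlap.
OP18 starts after OP13 ends — done with OP13.
OP18 starts after OP14 ends — done with OP14.
OP19 starts before OP18 ends → OP18 and OP19 overlap.
OP17 starts before OP18 ends → OP18 and OP17 overlap.
OP21 starts before OP18 ends → OP18 and OP21 overlap.
OP20 starts after OP18 ends.
OP17 starts before OP19 ends → OP19 and OP17 overlap.
OP21 starts after OP19 ends — done with OP19.
OP21 starts before OP17 ends → OP17 and OP21 overlap.
OP20 starts before OP17 ends → OP17 and OP20 overlap.
OP20 starts before OP21 ends → OP21 and OP20 overlap.
Overlapping pairs: OP13 & OP14, OP13 & OP15, OP13 & OP16, OP15 & OP16, OP17 & OP18, OP17 & OP19, OP17 & OP20, OP17 & OP21, OP18 & OP19, OP18 & OP21, OP20 & OP21 — 11 in total.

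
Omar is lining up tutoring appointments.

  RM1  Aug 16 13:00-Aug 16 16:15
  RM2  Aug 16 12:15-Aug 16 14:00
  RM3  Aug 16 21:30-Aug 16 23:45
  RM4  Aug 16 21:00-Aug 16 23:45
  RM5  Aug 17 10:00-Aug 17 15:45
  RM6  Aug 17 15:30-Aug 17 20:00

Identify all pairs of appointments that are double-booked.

Check each pair: they overlap iff neither finishes before the other starts.
Sorted by start: RM2, RM1, RM4, RM3, RM5, RM6.
RM1 starts before RM2 ends → RM2 and RM1 overlap.
RM4 starts after RM2 ends; RM2 is clear from here.
RM4 starts after RM1 ends; RM1 is clear from here.
RM3 starts before RM4 ends → RM4 and RM3 overlap.
RM5 starts after RM4 ends; RM4 is clear from here.
RM5 starts after RM3 ends; RM3 is clear from here.
RM6 starts before RM5 ends → RM5 and RM6 overlap.

RM1 & RM2, RM3 & RM4, RM5 & RM6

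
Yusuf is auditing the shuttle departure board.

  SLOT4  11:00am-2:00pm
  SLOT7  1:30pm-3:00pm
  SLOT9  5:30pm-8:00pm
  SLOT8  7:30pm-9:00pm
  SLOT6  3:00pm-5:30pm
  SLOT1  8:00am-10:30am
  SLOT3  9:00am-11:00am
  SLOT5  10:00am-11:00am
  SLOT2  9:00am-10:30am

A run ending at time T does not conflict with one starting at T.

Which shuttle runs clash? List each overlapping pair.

Sorted by start: SLOT1, SLOT2, SLOT3, SLOT5, SLOT4, SLOT7, SLOT6, SLOT9, SLOT8.
SLOT2 starts before SLOT1 ends → SLOT1 and SLOT2 overlap.
SLOT3 starts before SLOT1 ends → SLOT1 and SLOT3 overlap.
SLOT5 starts before SLOT1 ends → SLOT1 and SLOT5 overlap.
SLOT4 starts after SLOT1 ends; SLOT1 is clear from here.
SLOT3 starts before SLOT2 ends → SLOT2 and SLOT3 overlap.
SLOT5 starts before SLOT2 ends → SLOT2 and SLOT5 overlap.
SLOT4 starts after SLOT2 ends; SLOT2 is clear from here.
SLOT5 starts before SLOT3 ends → SLOT3 and SLOT5 overlap.
SLOT4 starts exactly when SLOT3 ends (back-to-back, no overlap); SLOT3 is clear from here.
SLOT4 starts exactly when SLOT5 ends (back-to-back, no overlap); SLOT5 is clear from here.
SLOT7 starts before SLOT4 ends → SLOT4 and SLOT7 overlap.
SLOT6 starts after SLOT4 ends; SLOT4 is clear from here.
SLOT6 starts exactly when SLOT7 ends (back-to-back, no overlap); SLOT7 is clear from here.
SLOT9 starts exactly when SLOT6 ends (back-to-back, no overlap); SLOT6 is clear from here.
SLOT8 starts before SLOT9 ends → SLOT9 and SLOT8 overlap.

SLOT1 & SLOT2, SLOT1 & SLOT3, SLOT1 & SLOT5, SLOT2 & SLOT3, SLOT2 & SLOT5, SLOT3 & SLOT5, SLOT4 & SLOT7, SLOT8 & SLOT9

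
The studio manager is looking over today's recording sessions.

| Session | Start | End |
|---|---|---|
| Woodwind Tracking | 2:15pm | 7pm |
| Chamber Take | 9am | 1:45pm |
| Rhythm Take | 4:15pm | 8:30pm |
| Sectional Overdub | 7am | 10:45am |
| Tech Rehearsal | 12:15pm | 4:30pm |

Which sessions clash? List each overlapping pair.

Chamber Take & Sectional Overdub, Chamber Take & Tech Rehearsal, Rhythm Take & Tech Rehearsal, Rhythm Take & Woodwind Tracking, Tech Rehearsal & Woodwind Tracking

Sorted by start: Sectional Overdub, Chamber Take, Tech Rehearsal, Woodwind Tracking, Rhythm Take.
Chamber Take starts before Sectional Overdub ends → Sectional Overdub and Chamber Take overlap.
Tech Rehearsal starts after Sectional Overdub ends — done with Sectional Overdub.
Tech Rehearsal starts before Chamber Take ends → Chamber Take and Tech Rehearsal overlap.
Woodwind Tracking starts after Chamber Take ends — done with Chamber Take.
Woodwind Tracking starts before Tech Rehearsal ends → Tech Rehearsal and Woodwind Tracking overlap.
Rhythm Take starts before Tech Rehearsal ends → Tech Rehearsal and Rhythm Take overlap.
Rhythm Take starts before Woodwind Tracking ends → Woodwind Tracking and Rhythm Take overlap.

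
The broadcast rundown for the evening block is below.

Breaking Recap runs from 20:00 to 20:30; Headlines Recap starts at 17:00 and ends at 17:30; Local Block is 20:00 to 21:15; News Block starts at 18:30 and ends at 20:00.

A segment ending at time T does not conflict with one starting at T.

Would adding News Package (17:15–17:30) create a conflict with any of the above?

Headlines Recap: starts 17:00 before News Package ends 17:30, and ends 17:30 after News Package starts 17:15 → overlap.
News Block: starts 18:30 at or after News Package ends 17:30 → clear.
Local Block: starts 20:00 at or after News Package ends 17:30 → clear.
Breaking Recap: starts 20:00 at or after News Package ends 17:30 → clear.
News Package overlaps Headlines Recap.

Yes — it overlaps Headlines Recap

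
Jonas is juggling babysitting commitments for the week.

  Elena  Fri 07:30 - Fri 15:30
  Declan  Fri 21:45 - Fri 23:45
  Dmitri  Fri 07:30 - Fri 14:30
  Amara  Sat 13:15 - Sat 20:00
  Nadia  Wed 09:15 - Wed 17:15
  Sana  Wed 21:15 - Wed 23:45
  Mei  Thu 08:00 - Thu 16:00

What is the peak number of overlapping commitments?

2

Walk through starts and ends in time order (an end at T is processed before a start at T):
Wed 09:15 start Nadia → 1
Wed 17:15 end Nadia → 0
Wed 21:15 start Sana → 1
Wed 23:45 end Sana → 0
Thu 08:00 start Mei → 1
Thu 16:00 end Mei → 0
Fri 07:30 start Dmitri → 1
Fri 07:30 start Elena → 2
Fri 14:30 end Dmitri → 1
Fri 15:30 end Elena → 0
Fri 21:45 start Declan → 1
Fri 23:45 end Declan → 0
Sat 13:15 start Amara → 1
Sat 20:00 end Amara → 0
Peak is 2, at Fri 07:30 (Dmitri, Elena).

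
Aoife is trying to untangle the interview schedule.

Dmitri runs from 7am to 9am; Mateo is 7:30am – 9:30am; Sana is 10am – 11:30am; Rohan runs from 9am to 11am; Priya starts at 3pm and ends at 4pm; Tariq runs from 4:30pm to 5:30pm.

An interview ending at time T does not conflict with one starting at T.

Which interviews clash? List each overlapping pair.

Dmitri & Mateo, Mateo & Rohan, Rohan & Sana

Sorted by start: Dmitri, Mateo, Rohan, Sana, Priya, Tariq.
Mateo starts before Dmitri ends → Dmitri and Mateo overlap.
Rohan starts exactly when Dmitri ends (back-to-back, no overlap), so nothing later overlaps Dmitri either.
Rohan starts before Mateo ends → Mateo and Rohan overlap.
Sana starts after Mateo ends, so nothing later overlaps Mateo either.
Sana starts before Rohan ends → Rohan and Sana overlap.
Priya starts after Rohan ends, so nothing later overlaps Rohan either.
Priya starts after Sana ends, so nothing later overlaps Sana either.
Tariq starts after Priya ends.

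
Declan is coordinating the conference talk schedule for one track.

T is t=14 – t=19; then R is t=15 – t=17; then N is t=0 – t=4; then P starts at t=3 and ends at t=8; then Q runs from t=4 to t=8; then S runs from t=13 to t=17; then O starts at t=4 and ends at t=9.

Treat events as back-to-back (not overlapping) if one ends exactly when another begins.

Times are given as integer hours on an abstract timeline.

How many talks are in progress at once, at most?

3

Walk through starts and ends in time order (an end at T is processed before a start at T):
t=0 start N → 1
t=3 start P → 2
t=4 end N → 1
t=4 start O → 2
t=4 start Q → 3
t=8 end P → 2
t=8 end Q → 1
t=9 end O → 0
t=13 start S → 1
t=14 start T → 2
t=15 start R → 3
t=17 end R → 2
t=17 end S → 1
t=19 end T → 0
Peak is 3, at t=4 (O, P, Q).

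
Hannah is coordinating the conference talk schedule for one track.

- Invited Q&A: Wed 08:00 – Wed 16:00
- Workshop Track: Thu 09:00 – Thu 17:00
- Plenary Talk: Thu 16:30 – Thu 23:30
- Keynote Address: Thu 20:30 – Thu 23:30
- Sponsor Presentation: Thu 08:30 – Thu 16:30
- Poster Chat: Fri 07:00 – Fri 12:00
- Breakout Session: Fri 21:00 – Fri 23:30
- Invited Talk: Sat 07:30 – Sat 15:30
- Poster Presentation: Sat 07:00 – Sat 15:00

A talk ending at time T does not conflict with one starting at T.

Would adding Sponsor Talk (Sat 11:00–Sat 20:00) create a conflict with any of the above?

Yes — it overlaps Invited Talk, Poster Presentation

Invited Q&A: ends Wed 16:00 at or before Sponsor Talk starts Sat 11:00 → clear.
Sponsor Presentation: ends Thu 16:30 at or before Sponsor Talk starts Sat 11:00 → clear.
Workshop Track: ends Thu 17:00 at or before Sponsor Talk starts Sat 11:00 → clear.
Plenary Talk: ends Thu 23:30 at or before Sponsor Talk starts Sat 11:00 → clear.
Keynote Address: ends Thu 23:30 at or before Sponsor Talk starts Sat 11:00 → clear.
Poster Chat: ends Fri 12:00 at or before Sponsor Talk starts Sat 11:00 → clear.
Breakout Session: ends Fri 23:30 at or before Sponsor Talk starts Sat 11:00 → clear.
Poster Presentation: starts Sat 07:00 before Sponsor Talk ends Sat 20:00, and ends Sat 15:00 after Sponsor Talk starts Sat 11:00 → overlap.
Invited Talk: starts Sat 07:30 before Sponsor Talk ends Sat 20:00, and ends Sat 15:30 after Sponsor Talk starts Sat 11:00 → overlap.
Sponsor Talk overlaps Invited Talk, Poster Presentation.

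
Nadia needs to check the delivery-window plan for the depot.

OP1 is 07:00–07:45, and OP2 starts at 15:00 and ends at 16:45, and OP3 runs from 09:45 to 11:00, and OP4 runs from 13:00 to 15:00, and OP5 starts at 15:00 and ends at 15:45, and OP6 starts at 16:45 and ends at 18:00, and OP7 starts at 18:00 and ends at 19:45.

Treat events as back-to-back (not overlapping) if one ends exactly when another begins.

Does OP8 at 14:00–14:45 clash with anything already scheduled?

OP1: ends 07:45 at or before OP8 starts 14:00 → clear.
OP3: ends 11:00 at or before OP8 starts 14:00 → clear.
OP4: starts 13:00 before OP8 ends 14:45, and ends 15:00 after OP8 starts 14:00 → overlap.
OP2: starts 15:00 at or after OP8 ends 14:45 → clear.
OP5: starts 15:00 at or after OP8 ends 14:45 → clear.
OP6: starts 16:45 at or after OP8 ends 14:45 → clear.
OP7: starts 18:00 at or after OP8 ends 14:45 → clear.
OP8 overlaps OP4.

Yes — it overlaps OP4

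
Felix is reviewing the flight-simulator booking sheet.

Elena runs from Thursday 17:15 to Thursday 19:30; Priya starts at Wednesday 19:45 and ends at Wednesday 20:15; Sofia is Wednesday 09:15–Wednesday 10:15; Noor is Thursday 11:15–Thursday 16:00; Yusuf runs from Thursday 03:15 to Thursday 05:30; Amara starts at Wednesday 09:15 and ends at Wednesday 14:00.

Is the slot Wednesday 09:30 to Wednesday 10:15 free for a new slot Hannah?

Sofia: starts Wednesday 09:15 before Hannah ends Wednesday 10:15, and ends Wednesday 10:15 after Hannah starts Wednesday 09:30 → overlap.
Amara: starts Wednesday 09:15 before Hannah ends Wednesday 10:15, and ends Wednesday 14:00 after Hannah starts Wednesday 09:30 → overlap.
Priya: starts Wednesday 19:45 at or after Hannah ends Wednesday 10:15 → clear.
Yusuf: starts Thursday 03:15 at or after Hannah ends Wednesday 10:15 → clear.
Noor: starts Thursday 11:15 at or after Hannah ends Wednesday 10:15 → clear.
Elena: starts Thursday 17:15 at or after Hannah ends Wednesday 10:15 → clear.
Hannah overlaps Sofia, Amara.

No — it overlaps Amara, Sofia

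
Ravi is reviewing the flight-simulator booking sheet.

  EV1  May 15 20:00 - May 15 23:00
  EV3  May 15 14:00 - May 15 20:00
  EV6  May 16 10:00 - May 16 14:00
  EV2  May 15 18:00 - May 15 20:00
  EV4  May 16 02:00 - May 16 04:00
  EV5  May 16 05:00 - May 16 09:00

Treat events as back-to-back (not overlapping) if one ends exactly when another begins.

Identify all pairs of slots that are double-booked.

Two intervals overlap when each starts before the other ends.
Sorted by start: EV3, EV2, EV1, EV4, EV5, EV6.
EV2 starts before EV3 ends → EV3 and EV2 overlap.
EV1 starts exactly when EV3 ends (back-to-back, no overlap) — done with EV3.
EV1 starts exactly when EV2 ends (back-to-back, no overlap) — done with EV2.
EV4 starts after EV1 ends — done with EV1.
EV5 starts after EV4 ends — done with EV4.
EV6 starts after EV5 ends.

EV2 & EV3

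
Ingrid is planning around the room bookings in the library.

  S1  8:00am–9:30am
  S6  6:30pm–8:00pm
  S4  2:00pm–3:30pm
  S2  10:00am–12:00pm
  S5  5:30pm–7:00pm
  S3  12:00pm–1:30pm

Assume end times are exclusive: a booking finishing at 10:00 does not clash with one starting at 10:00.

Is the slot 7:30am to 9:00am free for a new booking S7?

No — it overlaps S1

S1: starts 8:00am before S7 ends 9:00am, and ends 9:30am after S7 starts 7:30am → overlap.
S2: starts 10:00am at or after S7 ends 9:00am → clear.
S3: starts 12:00pm at or after S7 ends 9:00am → clear.
S4: starts 2:00pm at or after S7 ends 9:00am → clear.
S5: starts 5:30pm at or after S7 ends 9:00am → clear.
S6: starts 6:30pm at or after S7 ends 9:00am → clear.
S7 overlaps S1.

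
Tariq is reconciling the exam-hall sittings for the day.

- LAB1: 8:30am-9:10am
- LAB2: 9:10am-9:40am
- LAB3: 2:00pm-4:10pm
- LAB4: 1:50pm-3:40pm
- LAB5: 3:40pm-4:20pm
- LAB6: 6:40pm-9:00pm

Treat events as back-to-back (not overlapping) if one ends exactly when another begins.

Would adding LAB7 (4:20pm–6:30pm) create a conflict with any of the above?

LAB1: ends 9:10am at or before LAB7 starts 4:20pm → clear.
LAB2: ends 9:40am at or before LAB7 starts 4:20pm → clear.
LAB4: ends 3:40pm at or before LAB7 starts 4:20pm → clear.
LAB3: ends 4:10pm at or before LAB7 starts 4:20pm → clear.
LAB5: ends 4:20pm at or before LAB7 starts 4:20pm → clear.
LAB6: starts 6:40pm at or after LAB7 ends 6:30pm → clear.

No — it doesn't clash with anything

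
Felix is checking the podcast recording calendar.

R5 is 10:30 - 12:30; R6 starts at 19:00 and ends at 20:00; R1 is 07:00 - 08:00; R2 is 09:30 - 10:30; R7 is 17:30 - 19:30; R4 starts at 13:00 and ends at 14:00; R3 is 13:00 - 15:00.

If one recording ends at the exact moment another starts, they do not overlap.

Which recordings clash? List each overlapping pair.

Sorted by start: R1, R2, R5, R3, R4, R7, R6.
R2 starts after R1 ends — done with R1.
R5 starts exactly when R2 ends (back-to-back, no overlap) — done with R2.
R3 starts after R5 ends — done with R5.
R4 starts before R3 ends → R3 and R4 overlap.
R7 starts after R3 ends — done with R3.
R7 starts after R4 ends — done with R4.
R6 starts before R7 ends → R7 and R6 overlap.

R3 & R4, R6 & R7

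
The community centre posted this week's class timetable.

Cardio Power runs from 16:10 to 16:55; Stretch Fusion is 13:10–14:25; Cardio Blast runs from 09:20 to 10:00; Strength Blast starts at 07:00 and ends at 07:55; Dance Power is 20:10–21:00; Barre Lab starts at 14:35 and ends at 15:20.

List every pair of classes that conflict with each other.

Check each pair: they overlap iff neither finishes before the other starts.
Sorted by start: Strength Blast, Cardio Blast, Stretch Fusion, Barre Lab, Cardio Power, Dance Power.
Cardio Blast starts after Strength Blast ends, so nothing later overlaps Strength Blast either.
Stretch Fusion starts after Cardio Blast ends, so nothing later overlaps Cardio Blast either.
Barre Lab starts after Stretch Fusion ends, so nothing later overlaps Stretch Fusion either.
Cardio Power starts after Barre Lab ends, so nothing later overlaps Barre Lab either.
Dance Power starts after Cardio Power ends.

none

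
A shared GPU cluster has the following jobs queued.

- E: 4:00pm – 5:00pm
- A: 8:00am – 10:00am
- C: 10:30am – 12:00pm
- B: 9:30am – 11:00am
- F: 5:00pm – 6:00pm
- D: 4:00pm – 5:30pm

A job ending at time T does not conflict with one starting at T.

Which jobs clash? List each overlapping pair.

Check each pair: they overlap iff neither finishes before the other starts.
Sorted by start: A, B, C, D, E, F.
B starts before A ends → A and B overlap.
C starts after A ends — done with A.
C starts before B ends → B and C overlap.
D starts after B ends — done with B.
D starts after C ends — done with C.
E starts before D ends → D and E overlap.
F starts before D ends → D and F overlap.
F starts exactly when E ends (back-to-back, no overlap).

A & B, B & C, D & E, D & F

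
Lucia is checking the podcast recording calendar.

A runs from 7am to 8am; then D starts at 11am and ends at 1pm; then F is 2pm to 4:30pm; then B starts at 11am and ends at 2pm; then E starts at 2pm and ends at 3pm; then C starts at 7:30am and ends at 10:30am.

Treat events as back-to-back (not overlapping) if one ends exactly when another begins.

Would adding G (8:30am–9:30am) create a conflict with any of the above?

A: ends 8am at or before G starts 8:30am → clear.
C: starts 7:30am before G ends 9:30am, and ends 10:30am after G starts 8:30am → overlap.
B: starts 11am at or after G ends 9:30am → clear.
D: starts 11am at or after G ends 9:30am → clear.
E: starts 2pm at or after G ends 9:30am → clear.
F: starts 2pm at or after G ends 9:30am → clear.
G overlaps C.

Yes — it overlaps C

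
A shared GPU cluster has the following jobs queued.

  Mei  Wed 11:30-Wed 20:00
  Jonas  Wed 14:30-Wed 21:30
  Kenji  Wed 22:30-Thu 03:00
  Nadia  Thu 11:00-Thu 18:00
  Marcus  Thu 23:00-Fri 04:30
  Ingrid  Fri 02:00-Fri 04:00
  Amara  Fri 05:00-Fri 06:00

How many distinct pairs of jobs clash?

2

Sorted by start: Mei, Jonas, Kenji, Nadia, Marcus, Ingrid, Amara.
Jonas starts before Mei ends → Mei and Jonas overlap.
Kenji starts after Mei ends — done with Mei.
Kenji starts after Jonas ends — done with Jonas.
Nadia starts after Kenji ends — done with Kenji.
Marcus starts after Nadia ends — done with Nadia.
Ingrid starts before Marcus ends → Marcus and Ingrid overlap.
Amara starts after Marcus ends.
Amara starts after Ingrid ends.
Overlapping pairs: Ingrid & Marcus, Jonas & Mei — 2 in total.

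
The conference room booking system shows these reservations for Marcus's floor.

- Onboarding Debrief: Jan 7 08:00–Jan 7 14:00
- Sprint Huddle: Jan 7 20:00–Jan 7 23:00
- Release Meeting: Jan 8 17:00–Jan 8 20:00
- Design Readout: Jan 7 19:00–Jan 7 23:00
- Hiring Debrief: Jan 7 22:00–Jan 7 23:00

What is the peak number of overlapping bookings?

Sweep the timeline, counting +1 at each start and −1 at each end (ends before starts at a tie):
Jan 7 08:00 start Onboarding Debrief → 1
Jan 7 14:00 end Onboarding Debrief → 0
Jan 7 19:00 start Design Readout → 1
Jan 7 20:00 start Sprint Huddle → 2
Jan 7 22:00 start Hiring Debrief → 3
Jan 7 23:00 end Design Readout → 2
Jan 7 23:00 end Hiring Debrief → 1
Jan 7 23:00 end Sprint Huddle → 0
Jan 8 17:00 start Release Meeting → 1
Jan 8 20:00 end Release Meeting → 0
Peak is 3, at Jan 7 22:00 (Design Readout, Hiring Debrief, Sprint Huddle).

3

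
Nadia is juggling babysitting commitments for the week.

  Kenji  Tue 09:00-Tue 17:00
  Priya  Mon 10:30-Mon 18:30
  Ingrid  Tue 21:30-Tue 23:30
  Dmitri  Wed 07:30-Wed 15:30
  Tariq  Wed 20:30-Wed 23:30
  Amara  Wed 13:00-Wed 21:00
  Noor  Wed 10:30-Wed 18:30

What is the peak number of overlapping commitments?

Walk through starts and ends in time order (an end at T is processed before a start at T):
Mon 10:30 start Priya → 1
Mon 18:30 end Priya → 0
Tue 09:00 start Kenji → 1
Tue 17:00 end Kenji → 0
Tue 21:30 start Ingrid → 1
Tue 23:30 end Ingrid → 0
Wed 07:30 start Dmitri → 1
Wed 10:30 start Noor → 2
Wed 13:00 start Amara → 3
Wed 15:30 end Dmitri → 2
Wed 18:30 end Noor → 1
Wed 20:30 start Tariq → 2
Wed 21:00 end Amara → 1
Wed 23:30 end Tariq → 0
Peak is 3, at Wed 13:00 (Amara, Dmitri, Noor).

3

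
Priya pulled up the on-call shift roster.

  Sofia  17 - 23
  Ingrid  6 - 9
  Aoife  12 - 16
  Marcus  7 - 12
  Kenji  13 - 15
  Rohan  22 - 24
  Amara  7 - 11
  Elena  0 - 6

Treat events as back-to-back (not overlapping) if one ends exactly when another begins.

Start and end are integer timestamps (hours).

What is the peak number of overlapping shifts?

Sweep the timeline, counting +1 at each start and −1 at each end (ends before starts at a tie):
0 start Elena → 1
6 end Elena → 0
6 start Ingrid → 1
7 start Amara → 2
7 start Marcus → 3
9 end Ingrid → 2
11 end Amara → 1
12 end Marcus → 0
12 start Aoife → 1
13 start Kenji → 2
15 end Kenji → 1
16 end Aoife → 0
17 start Sofia → 1
22 start Rohan → 2
23 end Sofia → 1
24 end Rohan → 0
Peak is 3, at 7 (Amara, Ingrid, Marcus).

3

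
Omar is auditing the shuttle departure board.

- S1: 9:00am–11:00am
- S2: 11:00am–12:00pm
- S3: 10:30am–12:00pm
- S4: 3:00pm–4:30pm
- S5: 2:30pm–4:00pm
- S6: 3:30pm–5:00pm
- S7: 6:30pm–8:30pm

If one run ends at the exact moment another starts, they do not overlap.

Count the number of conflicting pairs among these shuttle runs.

Two intervals overlap when each starts before the other ends.
Sorted by start: S1, S3, S2, S5, S4, S6, S7.
S3 starts before S1 ends → S1 and S3 overlap.
S2 starts exactly when S1 ends (back-to-back, no overlap) — done with S1.
S2 starts before S3 ends → S3 and S2 overlap.
S5 starts after S3 ends — done with S3.
S5 starts after S2 ends — done with S2.
S4 starts before S5 ends → S5 and S4 overlap.
S6 starts before S5 ends → S5 and S6 overlap.
S7 starts after S5 ends.
S6 starts before S4 ends → S4 and S6 overlap.
S7 starts after S4 ends.
S7 starts after S6 ends.
Overlapping pairs: S1 & S3, S2 & S3, S4 & S5, S4 & S6, S5 & S6 — 5 in total.

5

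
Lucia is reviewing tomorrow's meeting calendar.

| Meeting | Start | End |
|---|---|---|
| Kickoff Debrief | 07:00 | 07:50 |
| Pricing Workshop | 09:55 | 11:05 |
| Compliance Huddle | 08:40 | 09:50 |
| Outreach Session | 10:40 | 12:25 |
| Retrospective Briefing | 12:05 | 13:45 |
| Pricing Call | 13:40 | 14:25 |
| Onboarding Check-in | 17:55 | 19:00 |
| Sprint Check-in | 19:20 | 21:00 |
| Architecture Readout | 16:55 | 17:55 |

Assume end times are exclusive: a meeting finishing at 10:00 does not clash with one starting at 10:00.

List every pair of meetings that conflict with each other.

Outreach Session & Pricing Workshop, Outreach Session & Retrospective Briefing, Pricing Call & Retrospective Briefing

Check each pair: they overlap iff neither finishes before the other starts.
Sorted by start: Kickoff Debrief, Compliance Huddle, Pricing Workshop, Outreach Session, Retrospective Briefing, Pricing Call, Architecture Readout, Onboarding Check-in, Sprint Check-in.
Compliance Huddle starts after Kickoff Debrief ends, so nothing later overlaps Kickoff Debrief either.
Pricing Workshop starts after Compliance Huddle ends, so nothing later overlaps Compliance Huddle either.
Outreach Session starts before Pricing Workshop ends → Pricing Workshop and Outreach Session overlap.
Retrospective Briefing starts after Pricing Workshop ends, so nothing later overlaps Pricing Workshop either.
Retrospective Briefing starts before Outreach Session ends → Outreach Session and Retrospective Briefing overlap.
Pricing Call starts after Outreach Session ends, so nothing later overlaps Outreach Session either.
Pricing Call starts before Retrospective Briefing ends → Retrospective Briefing and Pricing Call overlap.
Architecture Readout starts after Retrospective Briefing ends, so nothing later overlaps Retrospective Briefing either.
Architecture Readout starts after Pricing Call ends, so nothing later overlaps Pricing Call either.
Onboarding Check-in starts exactly when Architecture Readout ends (back-to-back, no overlap), so nothing later overlaps Architecture Readout either.
Sprint Check-in starts after Onboarding Check-in ends.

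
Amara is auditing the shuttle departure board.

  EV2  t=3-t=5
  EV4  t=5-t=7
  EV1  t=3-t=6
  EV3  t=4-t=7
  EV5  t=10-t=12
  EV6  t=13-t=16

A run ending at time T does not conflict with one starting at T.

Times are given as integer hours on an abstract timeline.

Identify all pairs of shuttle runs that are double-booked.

Check each pair: they overlap iff neither finishes before the other starts.
Sorted by start: EV1, EV2, EV3, EV4, EV5, EV6.
EV2 starts before EV1 ends → EV1 and EV2 overlap.
EV3 starts before EV1 ends → EV1 and EV3 overlap.
EV4 starts before EV1 ends → EV1 and EV4 overlap.
EV5 starts after EV1 ends; EV1 is clear from here.
EV3 starts before EV2 ends → EV2 and EV3 overlap.
EV4 starts exactly when EV2 ends (back-to-back, no overlap); EV2 is clear from here.
EV4 starts before EV3 ends → EV3 and EV4 overlap.
EV5 starts after EV3 ends; EV3 is clear from here.
EV5 starts after EV4 ends; EV4 is clear from here.
EV6 starts after EV5 ends.

EV1 & EV2, EV1 & EV3, EV1 & EV4, EV2 & EV3, EV3 & EV4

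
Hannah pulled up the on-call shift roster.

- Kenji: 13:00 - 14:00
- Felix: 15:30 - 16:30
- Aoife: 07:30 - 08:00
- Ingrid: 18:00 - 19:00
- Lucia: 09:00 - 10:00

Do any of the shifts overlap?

No

Sorted by start: Aoife, Lucia, Kenji, Felix, Ingrid.
Lucia starts after Aoife ends, so nothing later overlaps Aoife either.
Kenji starts after Lucia ends, so nothing later overlaps Lucia either.
Felix starts after Kenji ends, so nothing later overlaps Kenji either.
Ingrid starts after Felix ends.
Every pair is clear; the schedule has no overlaps.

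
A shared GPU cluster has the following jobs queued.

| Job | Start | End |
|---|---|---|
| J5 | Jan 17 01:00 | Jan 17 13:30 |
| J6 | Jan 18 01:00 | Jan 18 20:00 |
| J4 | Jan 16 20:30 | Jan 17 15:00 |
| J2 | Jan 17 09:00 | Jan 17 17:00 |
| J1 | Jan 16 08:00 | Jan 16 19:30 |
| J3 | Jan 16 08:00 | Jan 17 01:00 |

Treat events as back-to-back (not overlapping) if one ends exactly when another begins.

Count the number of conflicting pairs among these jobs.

Sorted by start: J1, J3, J4, J5, J2, J6.
J3 starts before J1 ends → J1 and J3 overlap.
J4 starts after J1 ends; J1 is clear from here.
J4 starts before J3 ends → J3 and J4 overlap.
J5 starts exactly when J3 ends (back-to-back, no overlap); J3 is clear from here.
J5 starts before J4 ends → J4 and J5 overlap.
J2 starts before J4 ends → J4 and J2 overlap.
J6 starts after J4 ends.
J2 starts before J5 ends → J5 and J2 overlap.
J6 starts after J5 ends.
J6 starts after J2 ends.
Overlapping pairs: J1 & J3, J2 & J4, J2 & J5, J3 & J4, J4 & J5 — 5 in total.

5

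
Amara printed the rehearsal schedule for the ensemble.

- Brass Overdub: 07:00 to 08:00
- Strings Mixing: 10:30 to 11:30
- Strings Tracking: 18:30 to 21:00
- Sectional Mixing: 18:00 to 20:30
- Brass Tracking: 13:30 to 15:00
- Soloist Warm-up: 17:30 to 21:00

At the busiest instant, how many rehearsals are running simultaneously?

3

Sort all start/end points and keep a running count:
07:00 start Brass Overdub → 1
08:00 end Brass Overdub → 0
10:30 start Strings Mixing → 1
11:30 end Strings Mixing → 0
13:30 start Brass Tracking → 1
15:00 end Brass Tracking → 0
17:30 start Soloist Warm-up → 1
18:00 start Sectional Mixing → 2
18:30 start Strings Tracking → 3
20:30 end Sectional Mixing → 2
21:00 end Soloist Warm-up → 1
21:00 end Strings Tracking → 0
Peak is 3, at 18:30 (Sectional Mixing, Soloist Warm-up, Strings Tracking).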